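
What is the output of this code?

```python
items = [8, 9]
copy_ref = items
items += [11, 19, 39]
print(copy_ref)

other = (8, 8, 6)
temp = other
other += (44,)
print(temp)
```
[8, 9, 11, 19, 39]
(8, 8, 6)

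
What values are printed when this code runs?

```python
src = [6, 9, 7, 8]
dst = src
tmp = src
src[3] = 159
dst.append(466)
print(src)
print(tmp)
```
[6, 9, 7, 159, 466]
[6, 9, 7, 159, 466]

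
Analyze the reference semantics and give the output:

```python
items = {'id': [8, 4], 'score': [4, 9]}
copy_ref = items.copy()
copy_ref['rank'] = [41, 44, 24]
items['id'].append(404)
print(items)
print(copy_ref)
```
{'id': [8, 4, 404], 'score': [4, 9]}
{'id': [8, 4, 404], 'score': [4, 9], 'rank': [41, 44, 24]}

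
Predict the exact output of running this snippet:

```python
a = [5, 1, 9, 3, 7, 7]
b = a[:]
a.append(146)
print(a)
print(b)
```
[5, 1, 9, 3, 7, 7, 146]
[5, 1, 9, 3, 7, 7]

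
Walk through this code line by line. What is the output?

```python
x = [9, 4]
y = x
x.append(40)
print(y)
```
[9, 4, 40]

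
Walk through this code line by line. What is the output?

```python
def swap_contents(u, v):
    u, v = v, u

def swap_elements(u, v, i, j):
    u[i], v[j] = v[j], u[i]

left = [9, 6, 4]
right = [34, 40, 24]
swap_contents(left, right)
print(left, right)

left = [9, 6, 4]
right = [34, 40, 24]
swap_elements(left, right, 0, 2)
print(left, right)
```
[9, 6, 4] [34, 40, 24]
[24, 6, 4] [34, 40, 9]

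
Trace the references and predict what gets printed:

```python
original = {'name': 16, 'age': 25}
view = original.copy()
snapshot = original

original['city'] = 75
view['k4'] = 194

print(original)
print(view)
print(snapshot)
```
{'name': 16, 'age': 25, 'city': 75}
{'name': 16, 'age': 25, 'k4': 194}
{'name': 16, 'age': 25, 'city': 75}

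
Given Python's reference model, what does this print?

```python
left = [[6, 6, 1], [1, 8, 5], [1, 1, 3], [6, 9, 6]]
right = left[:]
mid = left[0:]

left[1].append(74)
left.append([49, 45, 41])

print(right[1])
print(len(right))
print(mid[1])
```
[1, 8, 5, 74]
4
[1, 8, 5, 74]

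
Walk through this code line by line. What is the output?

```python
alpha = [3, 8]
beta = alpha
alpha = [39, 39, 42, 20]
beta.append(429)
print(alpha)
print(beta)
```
[39, 39, 42, 20]
[3, 8, 429]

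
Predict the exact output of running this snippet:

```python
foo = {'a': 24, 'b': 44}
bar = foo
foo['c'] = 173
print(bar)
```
{'a': 24, 'b': 44, 'c': 173}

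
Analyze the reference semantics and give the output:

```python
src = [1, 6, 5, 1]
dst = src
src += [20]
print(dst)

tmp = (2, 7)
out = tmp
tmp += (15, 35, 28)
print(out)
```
[1, 6, 5, 1, 20]
(2, 7)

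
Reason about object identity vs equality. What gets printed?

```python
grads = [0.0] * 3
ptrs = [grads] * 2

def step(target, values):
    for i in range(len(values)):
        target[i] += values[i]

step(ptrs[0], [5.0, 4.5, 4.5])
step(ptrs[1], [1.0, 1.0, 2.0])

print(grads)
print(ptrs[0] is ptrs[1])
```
[6.0, 5.5, 6.5]
True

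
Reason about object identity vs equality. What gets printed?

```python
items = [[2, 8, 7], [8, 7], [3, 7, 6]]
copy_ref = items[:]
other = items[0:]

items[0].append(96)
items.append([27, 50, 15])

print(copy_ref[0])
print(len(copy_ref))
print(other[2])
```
[2, 8, 7, 96]
3
[3, 7, 6]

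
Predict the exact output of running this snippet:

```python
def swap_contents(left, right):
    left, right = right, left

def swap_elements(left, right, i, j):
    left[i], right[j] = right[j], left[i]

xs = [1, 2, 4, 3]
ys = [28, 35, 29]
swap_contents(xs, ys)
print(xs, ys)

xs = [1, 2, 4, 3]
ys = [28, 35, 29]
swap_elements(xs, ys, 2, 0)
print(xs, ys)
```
[1, 2, 4, 3] [28, 35, 29]
[1, 2, 28, 3] [4, 35, 29]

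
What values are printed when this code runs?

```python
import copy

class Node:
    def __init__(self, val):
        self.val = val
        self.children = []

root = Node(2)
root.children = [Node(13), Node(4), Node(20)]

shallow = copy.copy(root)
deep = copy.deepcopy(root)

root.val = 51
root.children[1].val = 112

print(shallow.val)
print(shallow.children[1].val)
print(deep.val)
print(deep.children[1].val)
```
2
112
2
4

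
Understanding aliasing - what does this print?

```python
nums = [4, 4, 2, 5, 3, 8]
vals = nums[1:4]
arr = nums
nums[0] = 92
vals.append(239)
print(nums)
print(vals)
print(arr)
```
[92, 4, 2, 5, 3, 8]
[4, 2, 5, 239]
[92, 4, 2, 5, 3, 8]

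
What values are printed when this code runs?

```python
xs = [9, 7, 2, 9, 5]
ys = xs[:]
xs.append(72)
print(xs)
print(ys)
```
[9, 7, 2, 9, 5, 72]
[9, 7, 2, 9, 5]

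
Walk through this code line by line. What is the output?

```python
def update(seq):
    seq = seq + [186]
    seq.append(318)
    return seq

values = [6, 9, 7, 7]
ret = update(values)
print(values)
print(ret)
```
[6, 9, 7, 7]
[6, 9, 7, 7, 186, 318]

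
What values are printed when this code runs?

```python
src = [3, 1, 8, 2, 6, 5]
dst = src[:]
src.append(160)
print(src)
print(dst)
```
[3, 1, 8, 2, 6, 5, 160]
[3, 1, 8, 2, 6, 5]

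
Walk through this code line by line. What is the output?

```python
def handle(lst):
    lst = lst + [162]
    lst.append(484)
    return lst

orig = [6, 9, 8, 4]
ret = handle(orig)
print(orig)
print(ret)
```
[6, 9, 8, 4]
[6, 9, 8, 4, 162, 484]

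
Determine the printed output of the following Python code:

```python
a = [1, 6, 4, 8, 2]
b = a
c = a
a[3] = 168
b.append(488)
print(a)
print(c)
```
[1, 6, 4, 168, 2, 488]
[1, 6, 4, 168, 2, 488]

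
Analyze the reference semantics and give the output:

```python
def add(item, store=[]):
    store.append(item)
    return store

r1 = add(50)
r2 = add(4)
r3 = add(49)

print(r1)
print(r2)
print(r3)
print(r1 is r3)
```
[50, 4, 49]
[50, 4, 49]
[50, 4, 49]
True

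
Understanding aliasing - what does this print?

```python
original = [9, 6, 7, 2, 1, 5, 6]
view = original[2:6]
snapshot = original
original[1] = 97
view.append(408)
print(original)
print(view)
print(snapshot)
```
[9, 97, 7, 2, 1, 5, 6]
[7, 2, 1, 5, 408]
[9, 97, 7, 2, 1, 5, 6]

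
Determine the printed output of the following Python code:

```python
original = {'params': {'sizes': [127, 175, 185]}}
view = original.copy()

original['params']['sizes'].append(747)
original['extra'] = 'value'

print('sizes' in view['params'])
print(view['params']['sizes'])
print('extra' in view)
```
True
[127, 175, 185, 747]
False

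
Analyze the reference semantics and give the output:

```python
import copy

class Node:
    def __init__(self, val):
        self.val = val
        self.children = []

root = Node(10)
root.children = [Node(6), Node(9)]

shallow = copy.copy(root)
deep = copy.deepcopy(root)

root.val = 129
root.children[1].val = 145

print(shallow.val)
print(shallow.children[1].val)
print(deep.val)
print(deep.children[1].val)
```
10
145
10
9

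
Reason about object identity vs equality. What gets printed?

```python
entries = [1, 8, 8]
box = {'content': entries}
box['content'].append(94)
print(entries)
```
[1, 8, 8, 94]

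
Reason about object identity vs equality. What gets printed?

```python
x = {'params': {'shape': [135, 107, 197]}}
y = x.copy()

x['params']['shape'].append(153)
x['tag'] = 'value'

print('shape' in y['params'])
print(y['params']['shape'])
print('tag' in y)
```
True
[135, 107, 197, 153]
False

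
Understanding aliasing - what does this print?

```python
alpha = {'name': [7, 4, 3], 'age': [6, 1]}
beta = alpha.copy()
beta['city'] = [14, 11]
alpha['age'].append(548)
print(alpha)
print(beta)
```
{'name': [7, 4, 3], 'age': [6, 1, 548]}
{'name': [7, 4, 3], 'age': [6, 1, 548], 'city': [14, 11]}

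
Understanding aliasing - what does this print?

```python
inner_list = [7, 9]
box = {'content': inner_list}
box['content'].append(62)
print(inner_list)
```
[7, 9, 62]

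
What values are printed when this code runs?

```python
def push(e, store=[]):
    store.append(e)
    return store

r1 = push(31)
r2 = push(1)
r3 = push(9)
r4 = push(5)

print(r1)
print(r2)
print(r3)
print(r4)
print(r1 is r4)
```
[31, 1, 9, 5]
[31, 1, 9, 5]
[31, 1, 9, 5]
[31, 1, 9, 5]
True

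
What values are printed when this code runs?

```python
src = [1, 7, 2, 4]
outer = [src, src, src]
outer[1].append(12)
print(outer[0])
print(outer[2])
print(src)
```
[1, 7, 2, 4, 12]
[1, 7, 2, 4, 12]
[1, 7, 2, 4, 12]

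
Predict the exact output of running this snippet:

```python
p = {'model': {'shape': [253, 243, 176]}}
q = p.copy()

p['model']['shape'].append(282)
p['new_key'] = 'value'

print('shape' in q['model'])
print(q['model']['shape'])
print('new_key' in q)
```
True
[253, 243, 176, 282]
False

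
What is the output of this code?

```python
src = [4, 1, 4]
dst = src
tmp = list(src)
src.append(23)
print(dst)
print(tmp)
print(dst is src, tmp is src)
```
[4, 1, 4, 23]
[4, 1, 4]
True False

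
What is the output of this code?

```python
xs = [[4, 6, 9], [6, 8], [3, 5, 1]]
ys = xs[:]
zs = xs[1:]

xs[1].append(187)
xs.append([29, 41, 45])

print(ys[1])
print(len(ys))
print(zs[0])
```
[6, 8, 187]
3
[6, 8, 187]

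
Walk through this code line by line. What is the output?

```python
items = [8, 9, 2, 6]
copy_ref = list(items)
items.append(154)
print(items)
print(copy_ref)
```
[8, 9, 2, 6, 154]
[8, 9, 2, 6]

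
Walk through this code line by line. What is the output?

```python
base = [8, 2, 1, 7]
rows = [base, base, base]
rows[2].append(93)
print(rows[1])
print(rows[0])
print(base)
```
[8, 2, 1, 7, 93]
[8, 2, 1, 7, 93]
[8, 2, 1, 7, 93]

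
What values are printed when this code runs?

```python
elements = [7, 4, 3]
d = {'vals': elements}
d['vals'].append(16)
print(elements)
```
[7, 4, 3, 16]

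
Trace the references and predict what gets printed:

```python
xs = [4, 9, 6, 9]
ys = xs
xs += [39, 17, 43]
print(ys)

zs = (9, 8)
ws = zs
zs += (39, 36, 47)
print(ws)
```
[4, 9, 6, 9, 39, 17, 43]
(9, 8)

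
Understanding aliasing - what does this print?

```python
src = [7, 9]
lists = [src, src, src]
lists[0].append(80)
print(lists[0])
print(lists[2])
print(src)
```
[7, 9, 80]
[7, 9, 80]
[7, 9, 80]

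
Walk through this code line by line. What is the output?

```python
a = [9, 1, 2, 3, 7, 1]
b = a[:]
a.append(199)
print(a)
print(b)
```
[9, 1, 2, 3, 7, 1, 199]
[9, 1, 2, 3, 7, 1]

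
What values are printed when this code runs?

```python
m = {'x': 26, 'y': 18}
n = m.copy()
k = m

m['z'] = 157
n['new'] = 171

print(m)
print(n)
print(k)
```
{'x': 26, 'y': 18, 'z': 157}
{'x': 26, 'y': 18, 'new': 171}
{'x': 26, 'y': 18, 'z': 157}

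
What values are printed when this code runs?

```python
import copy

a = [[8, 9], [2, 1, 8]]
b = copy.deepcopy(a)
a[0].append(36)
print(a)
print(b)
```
[[8, 9, 36], [2, 1, 8]]
[[8, 9], [2, 1, 8]]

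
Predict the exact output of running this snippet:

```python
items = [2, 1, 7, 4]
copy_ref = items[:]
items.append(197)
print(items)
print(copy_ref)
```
[2, 1, 7, 4, 197]
[2, 1, 7, 4]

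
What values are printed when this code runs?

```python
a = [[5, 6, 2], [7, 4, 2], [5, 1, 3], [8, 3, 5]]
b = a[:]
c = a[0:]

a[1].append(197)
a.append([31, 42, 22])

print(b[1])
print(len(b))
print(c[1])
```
[7, 4, 2, 197]
4
[7, 4, 2, 197]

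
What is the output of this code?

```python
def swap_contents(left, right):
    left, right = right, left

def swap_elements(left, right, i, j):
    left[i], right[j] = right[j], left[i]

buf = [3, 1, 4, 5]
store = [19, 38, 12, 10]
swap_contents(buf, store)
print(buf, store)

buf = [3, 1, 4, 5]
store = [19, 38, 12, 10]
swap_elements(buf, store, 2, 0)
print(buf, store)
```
[3, 1, 4, 5] [19, 38, 12, 10]
[3, 1, 19, 5] [4, 38, 12, 10]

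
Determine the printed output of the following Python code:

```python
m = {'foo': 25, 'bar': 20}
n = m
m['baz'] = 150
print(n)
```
{'foo': 25, 'bar': 20, 'baz': 150}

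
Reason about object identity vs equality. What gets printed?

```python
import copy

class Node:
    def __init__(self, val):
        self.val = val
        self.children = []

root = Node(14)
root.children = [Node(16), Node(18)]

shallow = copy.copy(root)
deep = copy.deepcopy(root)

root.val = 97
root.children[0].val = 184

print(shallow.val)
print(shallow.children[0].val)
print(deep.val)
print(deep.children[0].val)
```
14
184
14
16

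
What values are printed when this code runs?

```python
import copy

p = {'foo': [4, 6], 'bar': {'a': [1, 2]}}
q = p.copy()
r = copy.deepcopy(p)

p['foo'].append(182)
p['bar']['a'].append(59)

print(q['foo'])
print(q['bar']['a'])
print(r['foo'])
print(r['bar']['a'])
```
[4, 6, 182]
[1, 2, 59]
[4, 6]
[1, 2]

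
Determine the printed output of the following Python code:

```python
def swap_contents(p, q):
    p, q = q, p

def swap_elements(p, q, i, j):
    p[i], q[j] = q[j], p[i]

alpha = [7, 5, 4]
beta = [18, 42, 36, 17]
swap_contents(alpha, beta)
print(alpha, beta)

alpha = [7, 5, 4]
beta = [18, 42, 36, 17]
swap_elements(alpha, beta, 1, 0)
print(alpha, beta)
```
[7, 5, 4] [18, 42, 36, 17]
[7, 18, 4] [5, 42, 36, 17]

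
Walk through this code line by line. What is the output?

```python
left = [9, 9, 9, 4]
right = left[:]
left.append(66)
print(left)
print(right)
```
[9, 9, 9, 4, 66]
[9, 9, 9, 4]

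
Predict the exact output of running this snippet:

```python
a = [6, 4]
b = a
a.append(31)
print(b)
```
[6, 4, 31]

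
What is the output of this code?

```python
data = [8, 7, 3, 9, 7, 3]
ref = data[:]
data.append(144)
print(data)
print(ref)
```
[8, 7, 3, 9, 7, 3, 144]
[8, 7, 3, 9, 7, 3]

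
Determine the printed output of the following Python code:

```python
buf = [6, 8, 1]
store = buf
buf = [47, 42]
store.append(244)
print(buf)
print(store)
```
[47, 42]
[6, 8, 1, 244]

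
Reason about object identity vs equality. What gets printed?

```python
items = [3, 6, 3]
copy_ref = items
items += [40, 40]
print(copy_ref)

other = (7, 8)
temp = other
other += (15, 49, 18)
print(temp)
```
[3, 6, 3, 40, 40]
(7, 8)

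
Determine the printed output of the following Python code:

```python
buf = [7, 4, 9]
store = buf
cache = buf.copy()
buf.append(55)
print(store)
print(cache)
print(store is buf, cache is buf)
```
[7, 4, 9, 55]
[7, 4, 9]
True False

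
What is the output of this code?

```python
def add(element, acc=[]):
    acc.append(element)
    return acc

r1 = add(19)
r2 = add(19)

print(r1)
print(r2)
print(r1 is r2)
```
[19, 19]
[19, 19]
True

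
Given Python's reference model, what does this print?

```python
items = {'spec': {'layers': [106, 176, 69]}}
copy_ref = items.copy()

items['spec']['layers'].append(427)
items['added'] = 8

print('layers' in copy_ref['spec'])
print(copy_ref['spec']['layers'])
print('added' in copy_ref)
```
True
[106, 176, 69, 427]
False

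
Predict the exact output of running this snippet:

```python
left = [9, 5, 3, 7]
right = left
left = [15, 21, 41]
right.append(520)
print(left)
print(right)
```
[15, 21, 41]
[9, 5, 3, 7, 520]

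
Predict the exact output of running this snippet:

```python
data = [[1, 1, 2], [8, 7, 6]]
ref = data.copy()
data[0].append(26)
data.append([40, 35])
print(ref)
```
[[1, 1, 2, 26], [8, 7, 6]]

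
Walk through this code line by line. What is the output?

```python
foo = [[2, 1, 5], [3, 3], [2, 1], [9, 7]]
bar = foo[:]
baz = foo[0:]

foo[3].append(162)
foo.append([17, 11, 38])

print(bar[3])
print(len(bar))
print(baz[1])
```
[9, 7, 162]
4
[3, 3]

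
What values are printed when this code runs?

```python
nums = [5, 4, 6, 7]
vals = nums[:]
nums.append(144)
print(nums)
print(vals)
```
[5, 4, 6, 7, 144]
[5, 4, 6, 7]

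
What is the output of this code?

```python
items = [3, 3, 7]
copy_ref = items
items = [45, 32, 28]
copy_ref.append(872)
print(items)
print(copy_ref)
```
[45, 32, 28]
[3, 3, 7, 872]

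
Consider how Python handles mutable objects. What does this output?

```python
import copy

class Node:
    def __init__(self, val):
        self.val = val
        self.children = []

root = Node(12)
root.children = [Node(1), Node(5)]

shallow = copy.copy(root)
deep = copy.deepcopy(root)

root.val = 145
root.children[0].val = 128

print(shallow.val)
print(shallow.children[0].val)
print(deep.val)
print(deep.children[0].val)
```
12
128
12
1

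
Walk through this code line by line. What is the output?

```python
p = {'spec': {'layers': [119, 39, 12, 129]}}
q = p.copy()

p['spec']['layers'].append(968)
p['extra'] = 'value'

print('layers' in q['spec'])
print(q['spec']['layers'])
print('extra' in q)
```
True
[119, 39, 12, 129, 968]
False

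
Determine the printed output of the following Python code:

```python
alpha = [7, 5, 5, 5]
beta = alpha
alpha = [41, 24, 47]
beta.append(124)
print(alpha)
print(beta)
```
[41, 24, 47]
[7, 5, 5, 5, 124]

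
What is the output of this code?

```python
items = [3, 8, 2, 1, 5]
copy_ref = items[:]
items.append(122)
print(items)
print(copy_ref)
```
[3, 8, 2, 1, 5, 122]
[3, 8, 2, 1, 5]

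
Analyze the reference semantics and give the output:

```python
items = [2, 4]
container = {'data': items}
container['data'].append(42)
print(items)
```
[2, 4, 42]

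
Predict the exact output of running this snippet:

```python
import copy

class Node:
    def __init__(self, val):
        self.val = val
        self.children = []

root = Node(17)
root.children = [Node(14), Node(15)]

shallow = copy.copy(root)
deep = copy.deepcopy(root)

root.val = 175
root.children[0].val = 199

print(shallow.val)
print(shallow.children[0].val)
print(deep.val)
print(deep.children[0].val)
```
17
199
17
14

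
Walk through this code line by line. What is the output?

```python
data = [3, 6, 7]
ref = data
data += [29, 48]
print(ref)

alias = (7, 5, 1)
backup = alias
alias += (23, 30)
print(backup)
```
[3, 6, 7, 29, 48]
(7, 5, 1)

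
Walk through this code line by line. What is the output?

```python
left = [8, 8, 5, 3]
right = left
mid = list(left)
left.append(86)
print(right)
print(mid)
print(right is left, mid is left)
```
[8, 8, 5, 3, 86]
[8, 8, 5, 3]
True False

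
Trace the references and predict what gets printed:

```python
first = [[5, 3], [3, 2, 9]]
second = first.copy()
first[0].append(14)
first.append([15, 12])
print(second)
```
[[5, 3, 14], [3, 2, 9]]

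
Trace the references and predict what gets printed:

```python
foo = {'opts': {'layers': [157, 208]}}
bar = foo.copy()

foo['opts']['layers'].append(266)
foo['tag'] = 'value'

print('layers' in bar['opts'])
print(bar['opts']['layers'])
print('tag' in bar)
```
True
[157, 208, 266]
False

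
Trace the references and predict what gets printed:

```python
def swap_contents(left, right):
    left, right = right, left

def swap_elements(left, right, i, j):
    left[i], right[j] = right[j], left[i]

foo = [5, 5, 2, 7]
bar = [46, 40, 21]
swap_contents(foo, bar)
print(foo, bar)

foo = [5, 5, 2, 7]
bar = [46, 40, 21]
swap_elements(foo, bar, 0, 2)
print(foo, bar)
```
[5, 5, 2, 7] [46, 40, 21]
[21, 5, 2, 7] [46, 40, 5]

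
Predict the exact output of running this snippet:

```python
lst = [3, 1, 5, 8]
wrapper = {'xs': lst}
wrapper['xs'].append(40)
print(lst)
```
[3, 1, 5, 8, 40]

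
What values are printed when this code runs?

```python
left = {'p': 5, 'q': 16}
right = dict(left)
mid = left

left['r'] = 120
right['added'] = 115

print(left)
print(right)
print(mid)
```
{'p': 5, 'q': 16, 'r': 120}
{'p': 5, 'q': 16, 'added': 115}
{'p': 5, 'q': 16, 'r': 120}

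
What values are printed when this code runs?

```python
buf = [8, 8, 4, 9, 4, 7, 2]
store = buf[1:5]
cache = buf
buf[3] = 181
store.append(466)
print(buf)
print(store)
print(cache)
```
[8, 8, 4, 181, 4, 7, 2]
[8, 4, 9, 4, 466]
[8, 8, 4, 181, 4, 7, 2]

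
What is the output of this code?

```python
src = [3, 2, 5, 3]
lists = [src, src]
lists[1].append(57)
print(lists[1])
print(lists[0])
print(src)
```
[3, 2, 5, 3, 57]
[3, 2, 5, 3, 57]
[3, 2, 5, 3, 57]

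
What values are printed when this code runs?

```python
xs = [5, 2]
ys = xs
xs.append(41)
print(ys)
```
[5, 2, 41]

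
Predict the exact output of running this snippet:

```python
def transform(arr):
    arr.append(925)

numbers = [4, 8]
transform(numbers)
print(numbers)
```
[4, 8, 925]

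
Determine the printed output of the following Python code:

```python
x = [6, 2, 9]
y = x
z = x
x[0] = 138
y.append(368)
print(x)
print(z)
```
[138, 2, 9, 368]
[138, 2, 9, 368]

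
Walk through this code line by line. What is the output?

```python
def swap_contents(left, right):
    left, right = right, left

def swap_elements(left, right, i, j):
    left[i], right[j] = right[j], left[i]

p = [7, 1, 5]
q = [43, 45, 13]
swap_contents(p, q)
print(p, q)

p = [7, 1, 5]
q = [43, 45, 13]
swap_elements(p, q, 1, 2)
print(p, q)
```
[7, 1, 5] [43, 45, 13]
[7, 13, 5] [43, 45, 1]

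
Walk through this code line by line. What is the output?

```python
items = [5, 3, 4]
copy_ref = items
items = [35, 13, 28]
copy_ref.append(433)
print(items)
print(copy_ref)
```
[35, 13, 28]
[5, 3, 4, 433]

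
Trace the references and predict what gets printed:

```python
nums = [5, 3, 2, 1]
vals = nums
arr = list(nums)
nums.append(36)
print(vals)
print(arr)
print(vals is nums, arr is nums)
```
[5, 3, 2, 1, 36]
[5, 3, 2, 1]
True False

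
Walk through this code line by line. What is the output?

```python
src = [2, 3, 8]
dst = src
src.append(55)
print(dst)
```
[2, 3, 8, 55]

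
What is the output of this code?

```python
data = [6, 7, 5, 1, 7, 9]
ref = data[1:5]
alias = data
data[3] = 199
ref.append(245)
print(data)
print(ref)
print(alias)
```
[6, 7, 5, 199, 7, 9]
[7, 5, 1, 7, 245]
[6, 7, 5, 199, 7, 9]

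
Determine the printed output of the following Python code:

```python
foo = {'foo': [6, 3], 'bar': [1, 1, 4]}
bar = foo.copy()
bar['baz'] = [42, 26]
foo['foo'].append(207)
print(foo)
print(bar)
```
{'foo': [6, 3, 207], 'bar': [1, 1, 4]}
{'foo': [6, 3, 207], 'bar': [1, 1, 4], 'baz': [42, 26]}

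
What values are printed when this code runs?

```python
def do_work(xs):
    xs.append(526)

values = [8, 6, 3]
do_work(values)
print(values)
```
[8, 6, 3, 526]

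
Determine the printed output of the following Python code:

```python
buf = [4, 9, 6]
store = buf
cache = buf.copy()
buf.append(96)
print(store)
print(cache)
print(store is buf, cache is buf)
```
[4, 9, 6, 96]
[4, 9, 6]
True False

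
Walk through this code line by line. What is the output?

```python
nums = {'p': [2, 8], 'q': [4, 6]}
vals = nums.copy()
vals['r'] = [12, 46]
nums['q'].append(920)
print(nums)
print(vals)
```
{'p': [2, 8], 'q': [4, 6, 920]}
{'p': [2, 8], 'q': [4, 6, 920], 'r': [12, 46]}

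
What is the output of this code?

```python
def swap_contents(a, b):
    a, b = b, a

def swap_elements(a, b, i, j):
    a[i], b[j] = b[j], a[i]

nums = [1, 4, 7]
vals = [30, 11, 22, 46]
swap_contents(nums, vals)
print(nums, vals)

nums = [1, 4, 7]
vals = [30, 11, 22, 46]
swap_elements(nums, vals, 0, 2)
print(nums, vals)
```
[1, 4, 7] [30, 11, 22, 46]
[22, 4, 7] [30, 11, 1, 46]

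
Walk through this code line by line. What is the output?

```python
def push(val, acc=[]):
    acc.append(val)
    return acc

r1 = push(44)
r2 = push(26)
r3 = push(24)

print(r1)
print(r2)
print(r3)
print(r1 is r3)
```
[44, 26, 24]
[44, 26, 24]
[44, 26, 24]
True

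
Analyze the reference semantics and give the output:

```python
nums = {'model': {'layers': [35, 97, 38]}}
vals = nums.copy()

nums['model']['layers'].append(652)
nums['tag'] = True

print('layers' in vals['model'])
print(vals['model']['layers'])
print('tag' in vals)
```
True
[35, 97, 38, 652]
False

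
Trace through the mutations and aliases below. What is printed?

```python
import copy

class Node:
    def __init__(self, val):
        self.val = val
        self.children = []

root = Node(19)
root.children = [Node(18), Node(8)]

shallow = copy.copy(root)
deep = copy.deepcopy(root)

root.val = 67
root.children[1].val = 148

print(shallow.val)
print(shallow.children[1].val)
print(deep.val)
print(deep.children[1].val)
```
19
148
19
8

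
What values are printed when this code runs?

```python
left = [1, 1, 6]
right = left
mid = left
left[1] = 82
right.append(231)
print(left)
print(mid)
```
[1, 82, 6, 231]
[1, 82, 6, 231]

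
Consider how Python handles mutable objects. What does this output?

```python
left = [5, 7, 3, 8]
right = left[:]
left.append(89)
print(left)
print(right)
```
[5, 7, 3, 8, 89]
[5, 7, 3, 8]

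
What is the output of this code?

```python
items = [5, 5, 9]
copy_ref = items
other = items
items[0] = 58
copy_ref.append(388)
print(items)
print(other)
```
[58, 5, 9, 388]
[58, 5, 9, 388]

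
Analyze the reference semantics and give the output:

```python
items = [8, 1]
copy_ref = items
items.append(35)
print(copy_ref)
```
[8, 1, 35]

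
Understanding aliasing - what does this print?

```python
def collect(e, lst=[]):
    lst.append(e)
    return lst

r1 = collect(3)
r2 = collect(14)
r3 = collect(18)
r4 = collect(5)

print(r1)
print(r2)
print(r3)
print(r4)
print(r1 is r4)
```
[3, 14, 18, 5]
[3, 14, 18, 5]
[3, 14, 18, 5]
[3, 14, 18, 5]
True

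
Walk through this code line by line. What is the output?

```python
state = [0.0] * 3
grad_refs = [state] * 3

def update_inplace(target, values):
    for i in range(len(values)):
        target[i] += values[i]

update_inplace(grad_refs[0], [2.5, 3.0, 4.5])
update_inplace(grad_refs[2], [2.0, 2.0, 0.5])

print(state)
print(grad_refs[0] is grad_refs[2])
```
[4.5, 5.0, 5.0]
True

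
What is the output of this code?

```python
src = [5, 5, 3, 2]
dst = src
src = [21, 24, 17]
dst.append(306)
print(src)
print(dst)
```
[21, 24, 17]
[5, 5, 3, 2, 306]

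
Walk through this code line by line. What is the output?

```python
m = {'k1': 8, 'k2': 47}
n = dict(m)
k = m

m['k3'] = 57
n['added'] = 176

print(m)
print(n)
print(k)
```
{'k1': 8, 'k2': 47, 'k3': 57}
{'k1': 8, 'k2': 47, 'added': 176}
{'k1': 8, 'k2': 47, 'k3': 57}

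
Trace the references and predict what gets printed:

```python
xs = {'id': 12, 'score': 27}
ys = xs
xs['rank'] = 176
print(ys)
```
{'id': 12, 'score': 27, 'rank': 176}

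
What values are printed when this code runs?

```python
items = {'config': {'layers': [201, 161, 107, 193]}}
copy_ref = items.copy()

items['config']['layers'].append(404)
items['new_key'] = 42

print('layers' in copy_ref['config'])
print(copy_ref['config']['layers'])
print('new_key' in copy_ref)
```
True
[201, 161, 107, 193, 404]
False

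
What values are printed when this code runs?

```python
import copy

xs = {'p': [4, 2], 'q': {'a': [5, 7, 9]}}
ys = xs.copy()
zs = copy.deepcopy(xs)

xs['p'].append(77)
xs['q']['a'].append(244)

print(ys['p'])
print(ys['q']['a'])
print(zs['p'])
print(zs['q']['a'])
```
[4, 2, 77]
[5, 7, 9, 244]
[4, 2]
[5, 7, 9]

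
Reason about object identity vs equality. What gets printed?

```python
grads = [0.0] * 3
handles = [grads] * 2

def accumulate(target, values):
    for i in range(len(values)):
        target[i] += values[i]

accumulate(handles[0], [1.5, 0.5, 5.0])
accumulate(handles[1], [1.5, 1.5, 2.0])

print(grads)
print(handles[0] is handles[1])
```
[3.0, 2.0, 7.0]
True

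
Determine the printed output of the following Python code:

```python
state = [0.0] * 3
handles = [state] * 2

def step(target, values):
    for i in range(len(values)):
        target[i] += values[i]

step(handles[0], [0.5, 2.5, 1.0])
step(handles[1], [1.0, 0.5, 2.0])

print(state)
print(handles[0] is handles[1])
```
[1.5, 3.0, 3.0]
True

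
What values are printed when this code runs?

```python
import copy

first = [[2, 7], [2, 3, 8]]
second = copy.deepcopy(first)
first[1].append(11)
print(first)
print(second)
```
[[2, 7], [2, 3, 8, 11]]
[[2, 7], [2, 3, 8]]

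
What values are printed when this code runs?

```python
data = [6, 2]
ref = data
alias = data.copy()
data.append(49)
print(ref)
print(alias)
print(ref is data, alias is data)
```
[6, 2, 49]
[6, 2]
True False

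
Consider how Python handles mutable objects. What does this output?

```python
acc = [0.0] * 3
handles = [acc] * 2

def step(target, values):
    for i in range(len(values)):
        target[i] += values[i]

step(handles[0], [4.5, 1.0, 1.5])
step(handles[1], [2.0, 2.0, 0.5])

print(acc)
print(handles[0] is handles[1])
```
[6.5, 3.0, 2.0]
True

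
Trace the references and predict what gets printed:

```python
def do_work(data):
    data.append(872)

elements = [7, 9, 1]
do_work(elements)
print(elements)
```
[7, 9, 1, 872]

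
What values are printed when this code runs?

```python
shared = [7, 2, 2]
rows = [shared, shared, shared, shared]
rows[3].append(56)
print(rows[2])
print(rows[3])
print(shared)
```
[7, 2, 2, 56]
[7, 2, 2, 56]
[7, 2, 2, 56]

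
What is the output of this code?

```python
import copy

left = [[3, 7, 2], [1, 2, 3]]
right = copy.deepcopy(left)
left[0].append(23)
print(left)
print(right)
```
[[3, 7, 2, 23], [1, 2, 3]]
[[3, 7, 2], [1, 2, 3]]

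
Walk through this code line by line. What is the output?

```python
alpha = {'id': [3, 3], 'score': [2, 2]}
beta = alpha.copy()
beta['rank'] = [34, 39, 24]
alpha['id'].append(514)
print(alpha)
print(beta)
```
{'id': [3, 3, 514], 'score': [2, 2]}
{'id': [3, 3, 514], 'score': [2, 2], 'rank': [34, 39, 24]}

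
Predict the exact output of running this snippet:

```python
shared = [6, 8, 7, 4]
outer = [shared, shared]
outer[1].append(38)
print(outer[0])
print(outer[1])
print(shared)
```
[6, 8, 7, 4, 38]
[6, 8, 7, 4, 38]
[6, 8, 7, 4, 38]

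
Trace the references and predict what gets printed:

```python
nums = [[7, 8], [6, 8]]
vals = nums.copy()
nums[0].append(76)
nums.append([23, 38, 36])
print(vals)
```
[[7, 8, 76], [6, 8]]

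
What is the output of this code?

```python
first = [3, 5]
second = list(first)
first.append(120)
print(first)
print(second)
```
[3, 5, 120]
[3, 5]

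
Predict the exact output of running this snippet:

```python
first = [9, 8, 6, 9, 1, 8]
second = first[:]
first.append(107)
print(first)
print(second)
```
[9, 8, 6, 9, 1, 8, 107]
[9, 8, 6, 9, 1, 8]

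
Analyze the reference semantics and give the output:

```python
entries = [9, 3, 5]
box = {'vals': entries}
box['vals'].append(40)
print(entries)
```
[9, 3, 5, 40]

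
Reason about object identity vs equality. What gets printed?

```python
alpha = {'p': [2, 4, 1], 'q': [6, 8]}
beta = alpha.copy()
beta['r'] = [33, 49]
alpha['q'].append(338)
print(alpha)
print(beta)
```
{'p': [2, 4, 1], 'q': [6, 8, 338]}
{'p': [2, 4, 1], 'q': [6, 8, 338], 'r': [33, 49]}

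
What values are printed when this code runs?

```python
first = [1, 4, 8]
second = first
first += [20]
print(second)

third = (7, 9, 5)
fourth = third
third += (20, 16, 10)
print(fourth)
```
[1, 4, 8, 20]
(7, 9, 5)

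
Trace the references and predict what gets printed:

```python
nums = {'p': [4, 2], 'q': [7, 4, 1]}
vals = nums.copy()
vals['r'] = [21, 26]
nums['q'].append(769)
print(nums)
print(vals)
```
{'p': [4, 2], 'q': [7, 4, 1, 769]}
{'p': [4, 2], 'q': [7, 4, 1, 769], 'r': [21, 26]}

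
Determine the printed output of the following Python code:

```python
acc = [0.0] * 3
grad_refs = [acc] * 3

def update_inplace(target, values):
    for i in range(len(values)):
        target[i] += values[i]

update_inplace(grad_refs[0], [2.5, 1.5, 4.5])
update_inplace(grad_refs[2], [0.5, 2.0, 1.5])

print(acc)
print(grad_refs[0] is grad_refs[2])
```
[3.0, 3.5, 6.0]
True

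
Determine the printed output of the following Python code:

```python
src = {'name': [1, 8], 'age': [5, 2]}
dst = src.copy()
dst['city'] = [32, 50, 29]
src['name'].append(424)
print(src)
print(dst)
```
{'name': [1, 8, 424], 'age': [5, 2]}
{'name': [1, 8, 424], 'age': [5, 2], 'city': [32, 50, 29]}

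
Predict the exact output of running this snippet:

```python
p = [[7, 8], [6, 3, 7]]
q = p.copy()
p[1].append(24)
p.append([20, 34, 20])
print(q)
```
[[7, 8], [6, 3, 7, 24]]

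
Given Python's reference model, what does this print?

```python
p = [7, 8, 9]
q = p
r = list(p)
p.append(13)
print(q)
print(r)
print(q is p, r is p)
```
[7, 8, 9, 13]
[7, 8, 9]
True False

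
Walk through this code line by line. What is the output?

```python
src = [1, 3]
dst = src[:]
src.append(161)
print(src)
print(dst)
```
[1, 3, 161]
[1, 3]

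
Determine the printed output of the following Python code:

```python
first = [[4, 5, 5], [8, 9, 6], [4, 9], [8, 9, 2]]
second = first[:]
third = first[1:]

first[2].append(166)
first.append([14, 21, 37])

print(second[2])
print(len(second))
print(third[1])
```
[4, 9, 166]
4
[4, 9, 166]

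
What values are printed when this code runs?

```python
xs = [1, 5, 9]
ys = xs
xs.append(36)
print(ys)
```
[1, 5, 9, 36]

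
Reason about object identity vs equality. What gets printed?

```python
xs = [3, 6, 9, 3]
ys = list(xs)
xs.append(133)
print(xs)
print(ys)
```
[3, 6, 9, 3, 133]
[3, 6, 9, 3]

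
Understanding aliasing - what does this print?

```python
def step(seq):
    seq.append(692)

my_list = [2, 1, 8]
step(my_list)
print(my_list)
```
[2, 1, 8, 692]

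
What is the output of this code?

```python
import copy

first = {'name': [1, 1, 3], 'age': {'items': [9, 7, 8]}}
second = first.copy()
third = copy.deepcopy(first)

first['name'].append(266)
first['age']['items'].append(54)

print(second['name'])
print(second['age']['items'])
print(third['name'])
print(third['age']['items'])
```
[1, 1, 3, 266]
[9, 7, 8, 54]
[1, 1, 3]
[9, 7, 8]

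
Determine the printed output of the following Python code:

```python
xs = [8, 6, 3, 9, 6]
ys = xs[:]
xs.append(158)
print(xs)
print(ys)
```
[8, 6, 3, 9, 6, 158]
[8, 6, 3, 9, 6]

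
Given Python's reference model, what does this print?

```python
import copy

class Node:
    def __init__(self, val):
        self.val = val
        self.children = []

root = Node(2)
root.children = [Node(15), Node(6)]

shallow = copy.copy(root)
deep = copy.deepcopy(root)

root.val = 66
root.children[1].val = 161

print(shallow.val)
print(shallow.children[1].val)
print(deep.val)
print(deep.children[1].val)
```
2
161
2
6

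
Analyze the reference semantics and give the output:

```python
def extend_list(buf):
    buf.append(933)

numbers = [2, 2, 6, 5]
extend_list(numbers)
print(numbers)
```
[2, 2, 6, 5, 933]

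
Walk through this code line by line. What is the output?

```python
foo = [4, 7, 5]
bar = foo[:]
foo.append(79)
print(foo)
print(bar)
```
[4, 7, 5, 79]
[4, 7, 5]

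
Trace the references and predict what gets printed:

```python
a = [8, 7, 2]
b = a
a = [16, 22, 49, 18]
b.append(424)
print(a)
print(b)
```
[16, 22, 49, 18]
[8, 7, 2, 424]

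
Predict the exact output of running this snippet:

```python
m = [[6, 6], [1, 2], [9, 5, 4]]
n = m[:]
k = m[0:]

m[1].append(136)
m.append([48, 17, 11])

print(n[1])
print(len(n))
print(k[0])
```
[1, 2, 136]
3
[6, 6]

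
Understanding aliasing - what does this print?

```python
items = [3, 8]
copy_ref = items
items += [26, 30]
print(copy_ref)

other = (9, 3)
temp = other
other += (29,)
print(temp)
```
[3, 8, 26, 30]
(9, 3)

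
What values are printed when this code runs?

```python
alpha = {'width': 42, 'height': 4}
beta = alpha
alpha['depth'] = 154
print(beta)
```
{'width': 42, 'height': 4, 'depth': 154}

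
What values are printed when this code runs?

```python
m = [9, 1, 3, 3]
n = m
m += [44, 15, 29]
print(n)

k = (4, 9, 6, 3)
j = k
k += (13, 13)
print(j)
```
[9, 1, 3, 3, 44, 15, 29]
(4, 9, 6, 3)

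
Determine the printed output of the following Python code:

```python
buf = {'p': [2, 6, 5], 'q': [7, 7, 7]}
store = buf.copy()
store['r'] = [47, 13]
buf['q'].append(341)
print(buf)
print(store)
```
{'p': [2, 6, 5], 'q': [7, 7, 7, 341]}
{'p': [2, 6, 5], 'q': [7, 7, 7, 341], 'r': [47, 13]}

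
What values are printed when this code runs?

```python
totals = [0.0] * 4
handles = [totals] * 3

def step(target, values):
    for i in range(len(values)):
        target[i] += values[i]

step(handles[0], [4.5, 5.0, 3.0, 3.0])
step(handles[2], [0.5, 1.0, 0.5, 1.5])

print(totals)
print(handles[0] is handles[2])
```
[5.0, 6.0, 3.5, 4.5]
True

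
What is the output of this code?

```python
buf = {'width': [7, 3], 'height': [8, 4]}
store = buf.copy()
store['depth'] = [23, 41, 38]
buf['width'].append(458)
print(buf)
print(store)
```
{'width': [7, 3, 458], 'height': [8, 4]}
{'width': [7, 3, 458], 'height': [8, 4], 'depth': [23, 41, 38]}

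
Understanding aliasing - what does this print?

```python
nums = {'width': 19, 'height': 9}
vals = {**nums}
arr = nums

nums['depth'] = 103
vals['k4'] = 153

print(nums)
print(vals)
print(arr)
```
{'width': 19, 'height': 9, 'depth': 103}
{'width': 19, 'height': 9, 'k4': 153}
{'width': 19, 'height': 9, 'depth': 103}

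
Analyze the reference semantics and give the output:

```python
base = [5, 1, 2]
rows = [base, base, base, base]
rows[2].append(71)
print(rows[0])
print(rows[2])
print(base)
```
[5, 1, 2, 71]
[5, 1, 2, 71]
[5, 1, 2, 71]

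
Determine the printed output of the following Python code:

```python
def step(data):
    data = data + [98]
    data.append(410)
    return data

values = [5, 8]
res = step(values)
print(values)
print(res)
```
[5, 8]
[5, 8, 98, 410]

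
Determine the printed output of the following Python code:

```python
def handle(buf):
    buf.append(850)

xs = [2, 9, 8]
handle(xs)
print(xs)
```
[2, 9, 8, 850]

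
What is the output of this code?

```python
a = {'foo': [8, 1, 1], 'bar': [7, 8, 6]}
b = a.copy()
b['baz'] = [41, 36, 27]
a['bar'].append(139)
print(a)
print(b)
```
{'foo': [8, 1, 1], 'bar': [7, 8, 6, 139]}
{'foo': [8, 1, 1], 'bar': [7, 8, 6, 139], 'baz': [41, 36, 27]}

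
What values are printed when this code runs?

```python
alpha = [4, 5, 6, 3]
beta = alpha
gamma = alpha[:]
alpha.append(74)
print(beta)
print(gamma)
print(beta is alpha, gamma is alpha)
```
[4, 5, 6, 3, 74]
[4, 5, 6, 3]
True False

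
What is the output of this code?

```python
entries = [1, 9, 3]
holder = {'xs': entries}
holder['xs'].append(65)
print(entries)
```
[1, 9, 3, 65]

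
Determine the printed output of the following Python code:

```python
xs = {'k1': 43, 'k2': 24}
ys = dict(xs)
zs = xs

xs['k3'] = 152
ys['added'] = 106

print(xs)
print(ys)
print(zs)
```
{'k1': 43, 'k2': 24, 'k3': 152}
{'k1': 43, 'k2': 24, 'added': 106}
{'k1': 43, 'k2': 24, 'k3': 152}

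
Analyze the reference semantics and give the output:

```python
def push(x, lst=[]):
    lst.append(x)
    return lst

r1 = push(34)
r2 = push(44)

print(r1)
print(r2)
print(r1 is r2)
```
[34, 44]
[34, 44]
True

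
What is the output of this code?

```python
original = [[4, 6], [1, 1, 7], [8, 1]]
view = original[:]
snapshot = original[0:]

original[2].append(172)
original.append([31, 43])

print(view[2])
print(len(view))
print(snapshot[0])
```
[8, 1, 172]
3
[4, 6]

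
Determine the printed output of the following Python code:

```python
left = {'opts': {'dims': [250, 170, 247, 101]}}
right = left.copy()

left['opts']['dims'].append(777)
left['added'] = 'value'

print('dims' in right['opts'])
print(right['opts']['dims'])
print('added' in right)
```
True
[250, 170, 247, 101, 777]
False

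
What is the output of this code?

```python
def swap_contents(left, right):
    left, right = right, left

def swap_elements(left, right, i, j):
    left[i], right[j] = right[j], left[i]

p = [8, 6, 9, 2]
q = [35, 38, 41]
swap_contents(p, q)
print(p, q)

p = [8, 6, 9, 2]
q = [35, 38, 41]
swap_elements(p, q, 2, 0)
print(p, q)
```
[8, 6, 9, 2] [35, 38, 41]
[8, 6, 35, 2] [9, 38, 41]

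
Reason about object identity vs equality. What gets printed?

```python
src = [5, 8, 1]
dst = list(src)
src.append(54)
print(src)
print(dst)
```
[5, 8, 1, 54]
[5, 8, 1]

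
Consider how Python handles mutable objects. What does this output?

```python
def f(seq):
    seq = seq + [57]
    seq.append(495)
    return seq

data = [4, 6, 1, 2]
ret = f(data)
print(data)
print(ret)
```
[4, 6, 1, 2]
[4, 6, 1, 2, 57, 495]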